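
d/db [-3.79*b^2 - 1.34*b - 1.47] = -7.58*b - 1.34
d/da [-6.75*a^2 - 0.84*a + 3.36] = -13.5*a - 0.84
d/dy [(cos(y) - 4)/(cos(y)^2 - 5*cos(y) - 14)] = (cos(y)^2 - 8*cos(y) + 34)*sin(y)/(sin(y)^2 + 5*cos(y) + 13)^2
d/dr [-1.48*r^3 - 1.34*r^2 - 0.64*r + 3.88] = -4.44*r^2 - 2.68*r - 0.64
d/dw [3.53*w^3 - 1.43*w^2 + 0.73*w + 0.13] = 10.59*w^2 - 2.86*w + 0.73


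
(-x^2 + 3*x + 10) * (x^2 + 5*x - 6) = -x^4 - 2*x^3 + 31*x^2 + 32*x - 60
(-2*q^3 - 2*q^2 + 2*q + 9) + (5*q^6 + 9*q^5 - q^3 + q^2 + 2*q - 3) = 5*q^6 + 9*q^5 - 3*q^3 - q^2 + 4*q + 6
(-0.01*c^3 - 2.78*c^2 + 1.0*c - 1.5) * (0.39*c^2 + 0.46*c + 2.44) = -0.0039*c^5 - 1.0888*c^4 - 0.9132*c^3 - 6.9082*c^2 + 1.75*c - 3.66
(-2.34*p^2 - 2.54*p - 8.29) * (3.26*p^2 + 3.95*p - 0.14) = -7.6284*p^4 - 17.5234*p^3 - 36.7308*p^2 - 32.3899*p + 1.1606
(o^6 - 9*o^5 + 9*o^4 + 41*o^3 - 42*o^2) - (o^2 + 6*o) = o^6 - 9*o^5 + 9*o^4 + 41*o^3 - 43*o^2 - 6*o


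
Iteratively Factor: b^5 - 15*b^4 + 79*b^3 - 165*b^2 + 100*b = (b - 4)*(b^4 - 11*b^3 + 35*b^2 - 25*b) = (b - 5)*(b - 4)*(b^3 - 6*b^2 + 5*b) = (b - 5)^2*(b - 4)*(b^2 - b) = b*(b - 5)^2*(b - 4)*(b - 1)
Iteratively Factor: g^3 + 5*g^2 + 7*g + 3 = (g + 1)*(g^2 + 4*g + 3) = (g + 1)*(g + 3)*(g + 1)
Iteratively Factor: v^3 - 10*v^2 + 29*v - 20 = (v - 1)*(v^2 - 9*v + 20) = (v - 5)*(v - 1)*(v - 4)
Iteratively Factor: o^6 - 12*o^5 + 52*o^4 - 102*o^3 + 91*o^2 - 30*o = (o)*(o^5 - 12*o^4 + 52*o^3 - 102*o^2 + 91*o - 30) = o*(o - 1)*(o^4 - 11*o^3 + 41*o^2 - 61*o + 30) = o*(o - 5)*(o - 1)*(o^3 - 6*o^2 + 11*o - 6) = o*(o - 5)*(o - 1)^2*(o^2 - 5*o + 6) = o*(o - 5)*(o - 2)*(o - 1)^2*(o - 3)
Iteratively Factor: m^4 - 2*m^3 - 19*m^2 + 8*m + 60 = (m - 2)*(m^3 - 19*m - 30) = (m - 2)*(m + 3)*(m^2 - 3*m - 10) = (m - 5)*(m - 2)*(m + 3)*(m + 2)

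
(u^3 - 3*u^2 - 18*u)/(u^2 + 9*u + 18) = u*(u - 6)/(u + 6)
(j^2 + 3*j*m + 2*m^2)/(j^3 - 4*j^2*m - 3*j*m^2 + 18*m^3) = (j + m)/(j^2 - 6*j*m + 9*m^2)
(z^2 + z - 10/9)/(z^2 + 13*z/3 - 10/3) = (z + 5/3)/(z + 5)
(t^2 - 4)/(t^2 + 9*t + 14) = (t - 2)/(t + 7)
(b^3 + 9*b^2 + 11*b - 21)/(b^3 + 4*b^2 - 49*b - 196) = (b^2 + 2*b - 3)/(b^2 - 3*b - 28)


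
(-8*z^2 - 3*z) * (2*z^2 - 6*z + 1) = -16*z^4 + 42*z^3 + 10*z^2 - 3*z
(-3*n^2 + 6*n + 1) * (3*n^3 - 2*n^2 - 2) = -9*n^5 + 24*n^4 - 9*n^3 + 4*n^2 - 12*n - 2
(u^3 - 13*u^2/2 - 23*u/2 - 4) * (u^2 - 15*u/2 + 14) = u^5 - 14*u^4 + 205*u^3/4 - 35*u^2/4 - 131*u - 56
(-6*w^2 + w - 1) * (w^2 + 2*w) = -6*w^4 - 11*w^3 + w^2 - 2*w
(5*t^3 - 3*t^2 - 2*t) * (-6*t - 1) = -30*t^4 + 13*t^3 + 15*t^2 + 2*t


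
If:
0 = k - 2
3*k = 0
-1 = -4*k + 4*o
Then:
No Solution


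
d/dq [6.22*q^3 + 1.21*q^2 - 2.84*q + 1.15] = 18.66*q^2 + 2.42*q - 2.84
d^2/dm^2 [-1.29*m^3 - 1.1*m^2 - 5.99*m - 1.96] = -7.74*m - 2.2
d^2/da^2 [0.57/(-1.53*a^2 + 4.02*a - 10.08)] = (2.668626*a^2 - 7.011684*a - 0.57*(3.06*a - 4.02)*(6.12*a - 8.04) + 17.581536)/(1.53*a^2 - 4.02*a + 10.08)^3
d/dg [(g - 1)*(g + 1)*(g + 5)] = 3*g^2 + 10*g - 1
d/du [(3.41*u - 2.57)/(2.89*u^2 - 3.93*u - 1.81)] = (-9.8549*u^2 + 14.8546*u - 16.2722)/(8.3521*u^4 - 22.7154*u^3 + 4.9831*u^2 + 14.2266*u + 3.2761)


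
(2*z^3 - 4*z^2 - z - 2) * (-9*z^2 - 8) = -18*z^5 + 36*z^4 - 7*z^3 + 50*z^2 + 8*z + 16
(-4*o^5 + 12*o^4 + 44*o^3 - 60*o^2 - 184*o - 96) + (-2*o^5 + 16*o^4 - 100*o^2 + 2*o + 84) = -6*o^5 + 28*o^4 + 44*o^3 - 160*o^2 - 182*o - 12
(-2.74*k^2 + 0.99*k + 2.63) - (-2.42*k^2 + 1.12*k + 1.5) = -0.32*k^2 - 0.13*k + 1.13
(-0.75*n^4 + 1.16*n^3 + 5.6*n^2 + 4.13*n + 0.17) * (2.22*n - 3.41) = -1.665*n^5 + 5.1327*n^4 + 8.4764*n^3 - 9.9274*n^2 - 13.7059*n - 0.5797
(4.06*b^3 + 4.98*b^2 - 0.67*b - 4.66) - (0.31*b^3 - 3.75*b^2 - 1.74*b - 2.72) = 3.75*b^3 + 8.73*b^2 + 1.07*b - 1.94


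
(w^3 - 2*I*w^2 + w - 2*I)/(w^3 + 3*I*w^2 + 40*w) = (w^3 - 2*I*w^2 + w - 2*I)/(w*(w^2 + 3*I*w + 40))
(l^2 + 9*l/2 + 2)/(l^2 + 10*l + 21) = (l^2 + 9*l/2 + 2)/(l^2 + 10*l + 21)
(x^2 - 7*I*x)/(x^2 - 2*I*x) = (x - 7*I)/(x - 2*I)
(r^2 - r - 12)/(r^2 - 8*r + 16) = (r + 3)/(r - 4)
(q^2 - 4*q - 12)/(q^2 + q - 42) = (q + 2)/(q + 7)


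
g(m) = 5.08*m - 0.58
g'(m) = 5.08000000000000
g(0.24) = 0.64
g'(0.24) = 5.08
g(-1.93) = -10.38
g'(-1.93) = 5.08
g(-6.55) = -33.85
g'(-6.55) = 5.08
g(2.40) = 11.61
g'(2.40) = 5.08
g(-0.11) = -1.14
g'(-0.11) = 5.08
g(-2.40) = -12.77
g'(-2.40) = 5.08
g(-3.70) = -19.38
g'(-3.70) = 5.08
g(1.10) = 5.01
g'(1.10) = 5.08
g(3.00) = 14.66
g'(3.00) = 5.08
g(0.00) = -0.58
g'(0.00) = 5.08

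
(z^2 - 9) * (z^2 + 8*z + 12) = z^4 + 8*z^3 + 3*z^2 - 72*z - 108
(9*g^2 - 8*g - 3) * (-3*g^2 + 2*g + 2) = -27*g^4 + 42*g^3 + 11*g^2 - 22*g - 6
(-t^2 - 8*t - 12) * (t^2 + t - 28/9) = -t^4 - 9*t^3 - 152*t^2/9 + 116*t/9 + 112/3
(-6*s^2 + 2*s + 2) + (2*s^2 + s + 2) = -4*s^2 + 3*s + 4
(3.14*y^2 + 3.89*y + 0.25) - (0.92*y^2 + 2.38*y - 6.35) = 2.22*y^2 + 1.51*y + 6.6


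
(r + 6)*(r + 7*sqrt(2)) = r^2 + 6*r + 7*sqrt(2)*r + 42*sqrt(2)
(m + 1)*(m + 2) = m^2 + 3*m + 2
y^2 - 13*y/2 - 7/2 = (y - 7)*(y + 1/2)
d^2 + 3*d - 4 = (d - 1)*(d + 4)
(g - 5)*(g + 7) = g^2 + 2*g - 35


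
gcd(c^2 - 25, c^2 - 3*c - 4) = 1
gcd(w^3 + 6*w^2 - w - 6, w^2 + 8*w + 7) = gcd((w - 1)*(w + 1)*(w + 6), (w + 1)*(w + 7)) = w + 1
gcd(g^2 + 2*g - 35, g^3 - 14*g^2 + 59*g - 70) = g - 5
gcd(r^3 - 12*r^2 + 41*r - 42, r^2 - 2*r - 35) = r - 7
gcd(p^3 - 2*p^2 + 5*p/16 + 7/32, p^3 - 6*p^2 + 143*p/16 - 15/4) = 1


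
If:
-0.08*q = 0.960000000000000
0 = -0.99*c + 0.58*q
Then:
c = -7.03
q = -12.00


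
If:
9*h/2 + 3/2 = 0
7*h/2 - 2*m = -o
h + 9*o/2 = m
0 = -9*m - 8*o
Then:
No Solution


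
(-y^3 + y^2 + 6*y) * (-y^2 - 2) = y^5 - y^4 - 4*y^3 - 2*y^2 - 12*y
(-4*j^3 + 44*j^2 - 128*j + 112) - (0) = -4*j^3 + 44*j^2 - 128*j + 112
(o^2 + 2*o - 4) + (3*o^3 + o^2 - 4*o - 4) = 3*o^3 + 2*o^2 - 2*o - 8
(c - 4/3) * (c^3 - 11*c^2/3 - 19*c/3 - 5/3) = c^4 - 5*c^3 - 13*c^2/9 + 61*c/9 + 20/9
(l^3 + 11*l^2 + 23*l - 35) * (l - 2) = l^4 + 9*l^3 + l^2 - 81*l + 70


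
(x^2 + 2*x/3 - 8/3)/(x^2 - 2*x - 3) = (-3*x^2 - 2*x + 8)/(3*(-x^2 + 2*x + 3))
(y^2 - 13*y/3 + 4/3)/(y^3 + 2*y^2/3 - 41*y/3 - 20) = (3*y - 1)/(3*y^2 + 14*y + 15)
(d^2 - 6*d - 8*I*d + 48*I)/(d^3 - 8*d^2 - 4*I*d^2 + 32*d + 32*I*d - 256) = (d - 6)/(d^2 + 4*d*(-2 + I) - 32*I)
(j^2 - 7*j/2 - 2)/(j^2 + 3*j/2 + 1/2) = (j - 4)/(j + 1)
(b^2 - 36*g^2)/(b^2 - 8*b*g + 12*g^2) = (b + 6*g)/(b - 2*g)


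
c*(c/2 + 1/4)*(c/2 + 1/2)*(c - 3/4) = c^4/4 + 3*c^3/16 - 5*c^2/32 - 3*c/32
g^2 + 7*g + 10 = (g + 2)*(g + 5)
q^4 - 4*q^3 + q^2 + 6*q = q*(q - 3)*(q - 2)*(q + 1)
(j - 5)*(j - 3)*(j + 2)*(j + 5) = j^4 - j^3 - 31*j^2 + 25*j + 150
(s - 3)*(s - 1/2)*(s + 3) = s^3 - s^2/2 - 9*s + 9/2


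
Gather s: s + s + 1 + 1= 2*s + 2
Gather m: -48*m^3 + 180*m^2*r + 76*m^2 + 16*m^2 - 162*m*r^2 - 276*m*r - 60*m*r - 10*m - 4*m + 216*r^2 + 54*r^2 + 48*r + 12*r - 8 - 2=-48*m^3 + m^2*(180*r + 92) + m*(-162*r^2 - 336*r - 14) + 270*r^2 + 60*r - 10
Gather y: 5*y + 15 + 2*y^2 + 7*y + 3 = 2*y^2 + 12*y + 18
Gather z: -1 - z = -z - 1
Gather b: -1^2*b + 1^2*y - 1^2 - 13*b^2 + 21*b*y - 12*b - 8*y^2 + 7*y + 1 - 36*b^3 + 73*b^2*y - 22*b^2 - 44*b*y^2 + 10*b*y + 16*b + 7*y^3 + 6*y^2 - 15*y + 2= -36*b^3 + b^2*(73*y - 35) + b*(-44*y^2 + 31*y + 3) + 7*y^3 - 2*y^2 - 7*y + 2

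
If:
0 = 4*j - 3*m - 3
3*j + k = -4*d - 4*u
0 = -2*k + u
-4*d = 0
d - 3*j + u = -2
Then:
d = 0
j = 6/11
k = -2/11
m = -3/11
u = -4/11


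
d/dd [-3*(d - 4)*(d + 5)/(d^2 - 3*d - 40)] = 12/(d^2 - 16*d + 64)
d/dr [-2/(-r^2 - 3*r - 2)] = 2*(-2*r - 3)/(r^2 + 3*r + 2)^2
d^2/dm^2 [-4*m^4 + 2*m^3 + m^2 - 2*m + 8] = -48*m^2 + 12*m + 2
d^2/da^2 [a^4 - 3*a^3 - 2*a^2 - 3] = 12*a^2 - 18*a - 4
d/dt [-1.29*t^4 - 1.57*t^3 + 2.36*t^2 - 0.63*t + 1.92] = -5.16*t^3 - 4.71*t^2 + 4.72*t - 0.63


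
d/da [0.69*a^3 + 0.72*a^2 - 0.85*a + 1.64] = 2.07*a^2 + 1.44*a - 0.85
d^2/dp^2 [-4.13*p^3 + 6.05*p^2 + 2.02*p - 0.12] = 12.1 - 24.78*p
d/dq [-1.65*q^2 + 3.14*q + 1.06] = 3.14 - 3.3*q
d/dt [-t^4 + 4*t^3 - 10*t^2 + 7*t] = -4*t^3 + 12*t^2 - 20*t + 7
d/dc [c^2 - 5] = 2*c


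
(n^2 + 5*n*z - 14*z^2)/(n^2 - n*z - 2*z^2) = (n + 7*z)/(n + z)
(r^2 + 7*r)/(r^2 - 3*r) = (r + 7)/(r - 3)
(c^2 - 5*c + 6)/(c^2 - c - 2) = (c - 3)/(c + 1)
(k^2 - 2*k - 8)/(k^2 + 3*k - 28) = (k + 2)/(k + 7)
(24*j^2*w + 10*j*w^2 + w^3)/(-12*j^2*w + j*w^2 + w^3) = (6*j + w)/(-3*j + w)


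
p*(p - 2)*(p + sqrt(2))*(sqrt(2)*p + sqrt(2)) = sqrt(2)*p^4 - sqrt(2)*p^3 + 2*p^3 - 2*sqrt(2)*p^2 - 2*p^2 - 4*p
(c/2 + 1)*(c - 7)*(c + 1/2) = c^3/2 - 9*c^2/4 - 33*c/4 - 7/2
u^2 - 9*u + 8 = (u - 8)*(u - 1)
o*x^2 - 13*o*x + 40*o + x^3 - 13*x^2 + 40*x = (o + x)*(x - 8)*(x - 5)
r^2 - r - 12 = (r - 4)*(r + 3)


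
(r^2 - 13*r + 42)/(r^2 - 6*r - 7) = (r - 6)/(r + 1)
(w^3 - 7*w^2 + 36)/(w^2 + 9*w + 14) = (w^2 - 9*w + 18)/(w + 7)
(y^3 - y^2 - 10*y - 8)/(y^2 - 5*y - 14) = (y^2 - 3*y - 4)/(y - 7)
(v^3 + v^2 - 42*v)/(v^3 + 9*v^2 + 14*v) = (v - 6)/(v + 2)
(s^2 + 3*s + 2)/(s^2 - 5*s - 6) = (s + 2)/(s - 6)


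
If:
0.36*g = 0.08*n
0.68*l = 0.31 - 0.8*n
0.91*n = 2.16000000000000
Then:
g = 0.53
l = -2.34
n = 2.37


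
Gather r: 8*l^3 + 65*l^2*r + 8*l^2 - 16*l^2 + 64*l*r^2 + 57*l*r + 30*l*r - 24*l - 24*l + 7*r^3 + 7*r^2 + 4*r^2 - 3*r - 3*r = 8*l^3 - 8*l^2 - 48*l + 7*r^3 + r^2*(64*l + 11) + r*(65*l^2 + 87*l - 6)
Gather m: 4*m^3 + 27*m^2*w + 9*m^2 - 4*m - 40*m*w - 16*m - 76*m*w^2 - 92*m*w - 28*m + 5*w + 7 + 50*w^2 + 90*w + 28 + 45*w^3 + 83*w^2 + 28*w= 4*m^3 + m^2*(27*w + 9) + m*(-76*w^2 - 132*w - 48) + 45*w^3 + 133*w^2 + 123*w + 35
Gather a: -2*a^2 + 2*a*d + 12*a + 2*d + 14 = -2*a^2 + a*(2*d + 12) + 2*d + 14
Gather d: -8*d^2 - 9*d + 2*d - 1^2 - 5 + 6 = -8*d^2 - 7*d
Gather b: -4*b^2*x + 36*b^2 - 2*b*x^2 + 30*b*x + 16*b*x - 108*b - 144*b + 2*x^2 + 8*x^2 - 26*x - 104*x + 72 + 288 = b^2*(36 - 4*x) + b*(-2*x^2 + 46*x - 252) + 10*x^2 - 130*x + 360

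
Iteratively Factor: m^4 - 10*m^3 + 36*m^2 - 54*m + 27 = (m - 3)*(m^3 - 7*m^2 + 15*m - 9) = (m - 3)^2*(m^2 - 4*m + 3) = (m - 3)^2*(m - 1)*(m - 3)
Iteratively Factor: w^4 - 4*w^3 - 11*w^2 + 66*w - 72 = (w - 2)*(w^3 - 2*w^2 - 15*w + 36) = (w - 3)*(w - 2)*(w^2 + w - 12) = (w - 3)*(w - 2)*(w + 4)*(w - 3)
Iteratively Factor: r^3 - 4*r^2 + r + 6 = (r - 3)*(r^2 - r - 2) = (r - 3)*(r - 2)*(r + 1)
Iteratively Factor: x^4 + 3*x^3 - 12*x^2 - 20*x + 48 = (x + 4)*(x^3 - x^2 - 8*x + 12) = (x - 2)*(x + 4)*(x^2 + x - 6) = (x - 2)^2*(x + 4)*(x + 3)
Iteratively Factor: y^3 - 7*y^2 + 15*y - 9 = (y - 3)*(y^2 - 4*y + 3) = (y - 3)^2*(y - 1)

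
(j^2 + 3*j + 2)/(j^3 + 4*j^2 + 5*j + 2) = 1/(j + 1)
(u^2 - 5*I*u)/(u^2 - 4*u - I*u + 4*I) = u*(u - 5*I)/(u^2 - 4*u - I*u + 4*I)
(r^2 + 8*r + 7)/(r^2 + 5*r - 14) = (r + 1)/(r - 2)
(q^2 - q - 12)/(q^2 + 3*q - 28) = (q + 3)/(q + 7)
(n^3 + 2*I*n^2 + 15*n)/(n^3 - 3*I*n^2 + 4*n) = (n^2 + 2*I*n + 15)/(n^2 - 3*I*n + 4)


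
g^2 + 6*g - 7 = (g - 1)*(g + 7)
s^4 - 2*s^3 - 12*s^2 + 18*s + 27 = (s - 3)^2*(s + 1)*(s + 3)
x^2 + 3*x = x*(x + 3)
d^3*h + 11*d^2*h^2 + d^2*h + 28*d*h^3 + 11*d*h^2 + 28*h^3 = (d + 4*h)*(d + 7*h)*(d*h + h)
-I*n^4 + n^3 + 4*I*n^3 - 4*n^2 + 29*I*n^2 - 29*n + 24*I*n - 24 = (n - 8)*(n + 3)*(n + I)*(-I*n - I)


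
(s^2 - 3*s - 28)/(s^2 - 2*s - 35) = (s + 4)/(s + 5)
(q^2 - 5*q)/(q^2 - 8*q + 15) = q/(q - 3)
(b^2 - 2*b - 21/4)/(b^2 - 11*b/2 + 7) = (b + 3/2)/(b - 2)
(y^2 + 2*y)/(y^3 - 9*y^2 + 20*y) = (y + 2)/(y^2 - 9*y + 20)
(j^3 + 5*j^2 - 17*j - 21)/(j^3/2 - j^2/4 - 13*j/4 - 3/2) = 4*(j^2 + 8*j + 7)/(2*j^2 + 5*j + 2)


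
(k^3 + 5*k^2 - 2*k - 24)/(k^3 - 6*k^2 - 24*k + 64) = (k + 3)/(k - 8)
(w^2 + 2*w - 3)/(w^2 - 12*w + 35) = (w^2 + 2*w - 3)/(w^2 - 12*w + 35)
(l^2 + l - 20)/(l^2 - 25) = (l - 4)/(l - 5)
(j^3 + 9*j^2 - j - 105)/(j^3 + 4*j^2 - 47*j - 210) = (j^2 + 4*j - 21)/(j^2 - j - 42)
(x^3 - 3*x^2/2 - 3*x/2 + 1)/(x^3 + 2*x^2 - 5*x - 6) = (x - 1/2)/(x + 3)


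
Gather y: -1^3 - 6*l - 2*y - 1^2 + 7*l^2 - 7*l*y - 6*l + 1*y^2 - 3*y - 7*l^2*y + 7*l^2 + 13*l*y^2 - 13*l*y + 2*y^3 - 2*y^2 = 14*l^2 - 12*l + 2*y^3 + y^2*(13*l - 1) + y*(-7*l^2 - 20*l - 5) - 2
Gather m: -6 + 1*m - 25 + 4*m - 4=5*m - 35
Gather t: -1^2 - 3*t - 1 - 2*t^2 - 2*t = -2*t^2 - 5*t - 2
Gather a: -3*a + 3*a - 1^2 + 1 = 0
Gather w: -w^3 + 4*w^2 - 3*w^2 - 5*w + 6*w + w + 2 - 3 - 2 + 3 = -w^3 + w^2 + 2*w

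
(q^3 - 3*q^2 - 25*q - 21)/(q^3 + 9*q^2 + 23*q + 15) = (q - 7)/(q + 5)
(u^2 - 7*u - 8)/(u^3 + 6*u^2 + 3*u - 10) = (u^2 - 7*u - 8)/(u^3 + 6*u^2 + 3*u - 10)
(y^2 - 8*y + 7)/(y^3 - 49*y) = (y - 1)/(y*(y + 7))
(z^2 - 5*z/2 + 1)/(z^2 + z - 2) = (z^2 - 5*z/2 + 1)/(z^2 + z - 2)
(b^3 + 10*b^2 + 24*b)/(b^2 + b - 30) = b*(b + 4)/(b - 5)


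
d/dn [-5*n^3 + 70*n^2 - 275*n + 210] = -15*n^2 + 140*n - 275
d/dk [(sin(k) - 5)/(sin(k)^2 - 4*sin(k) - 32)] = (10*sin(k) + cos(k)^2 - 53)*cos(k)/((sin(k) - 8)^2*(sin(k) + 4)^2)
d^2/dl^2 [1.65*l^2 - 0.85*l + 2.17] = 3.30000000000000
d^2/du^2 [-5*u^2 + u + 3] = -10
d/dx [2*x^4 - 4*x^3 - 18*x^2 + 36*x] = 8*x^3 - 12*x^2 - 36*x + 36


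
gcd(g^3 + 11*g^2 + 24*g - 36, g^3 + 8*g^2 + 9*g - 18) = g^2 + 5*g - 6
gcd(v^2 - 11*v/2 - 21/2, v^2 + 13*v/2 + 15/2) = v + 3/2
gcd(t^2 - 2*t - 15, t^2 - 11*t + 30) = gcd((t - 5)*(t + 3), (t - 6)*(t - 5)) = t - 5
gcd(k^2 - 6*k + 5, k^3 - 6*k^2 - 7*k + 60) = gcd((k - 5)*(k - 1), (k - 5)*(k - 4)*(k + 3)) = k - 5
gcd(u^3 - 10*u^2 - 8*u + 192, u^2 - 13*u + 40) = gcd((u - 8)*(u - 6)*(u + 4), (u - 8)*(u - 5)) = u - 8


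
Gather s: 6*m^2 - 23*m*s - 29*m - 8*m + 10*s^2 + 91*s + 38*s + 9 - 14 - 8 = 6*m^2 - 37*m + 10*s^2 + s*(129 - 23*m) - 13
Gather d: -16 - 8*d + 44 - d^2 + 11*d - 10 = -d^2 + 3*d + 18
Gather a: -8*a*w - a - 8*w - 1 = a*(-8*w - 1) - 8*w - 1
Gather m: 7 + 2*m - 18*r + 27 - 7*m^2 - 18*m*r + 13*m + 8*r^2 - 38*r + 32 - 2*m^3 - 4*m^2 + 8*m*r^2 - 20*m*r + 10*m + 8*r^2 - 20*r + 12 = -2*m^3 - 11*m^2 + m*(8*r^2 - 38*r + 25) + 16*r^2 - 76*r + 78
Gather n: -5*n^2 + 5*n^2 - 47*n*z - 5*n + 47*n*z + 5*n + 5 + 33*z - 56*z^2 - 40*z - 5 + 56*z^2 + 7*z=0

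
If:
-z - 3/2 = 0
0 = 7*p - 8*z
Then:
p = -12/7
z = -3/2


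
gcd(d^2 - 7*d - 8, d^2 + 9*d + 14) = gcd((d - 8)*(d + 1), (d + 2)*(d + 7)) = 1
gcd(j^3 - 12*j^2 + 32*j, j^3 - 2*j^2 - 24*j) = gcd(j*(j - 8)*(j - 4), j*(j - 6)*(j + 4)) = j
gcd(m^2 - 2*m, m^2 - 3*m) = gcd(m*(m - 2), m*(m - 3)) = m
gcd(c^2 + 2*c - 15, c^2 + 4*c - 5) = c + 5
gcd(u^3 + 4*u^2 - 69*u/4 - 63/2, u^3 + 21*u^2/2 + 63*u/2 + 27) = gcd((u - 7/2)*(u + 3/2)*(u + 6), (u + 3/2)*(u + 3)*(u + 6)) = u^2 + 15*u/2 + 9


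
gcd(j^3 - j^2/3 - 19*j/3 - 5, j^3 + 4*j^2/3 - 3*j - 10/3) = j + 1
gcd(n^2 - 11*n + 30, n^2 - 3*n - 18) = n - 6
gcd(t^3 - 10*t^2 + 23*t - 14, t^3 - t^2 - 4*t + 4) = t^2 - 3*t + 2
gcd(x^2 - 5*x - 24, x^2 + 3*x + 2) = 1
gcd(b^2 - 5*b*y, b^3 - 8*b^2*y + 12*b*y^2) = b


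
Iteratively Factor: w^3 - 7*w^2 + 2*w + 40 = (w - 5)*(w^2 - 2*w - 8) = (w - 5)*(w + 2)*(w - 4)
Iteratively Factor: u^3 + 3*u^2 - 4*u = (u - 1)*(u^2 + 4*u) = (u - 1)*(u + 4)*(u)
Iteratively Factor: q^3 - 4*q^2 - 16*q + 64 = (q - 4)*(q^2 - 16) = (q - 4)^2*(q + 4)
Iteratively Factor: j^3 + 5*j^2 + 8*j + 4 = (j + 1)*(j^2 + 4*j + 4) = (j + 1)*(j + 2)*(j + 2)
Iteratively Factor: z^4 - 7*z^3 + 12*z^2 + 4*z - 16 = (z - 2)*(z^3 - 5*z^2 + 2*z + 8) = (z - 4)*(z - 2)*(z^2 - z - 2) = (z - 4)*(z - 2)^2*(z + 1)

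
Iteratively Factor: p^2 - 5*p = (p - 5)*(p)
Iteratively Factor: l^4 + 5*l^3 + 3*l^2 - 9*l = (l - 1)*(l^3 + 6*l^2 + 9*l) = (l - 1)*(l + 3)*(l^2 + 3*l) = l*(l - 1)*(l + 3)*(l + 3)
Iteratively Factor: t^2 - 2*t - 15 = (t - 5)*(t + 3)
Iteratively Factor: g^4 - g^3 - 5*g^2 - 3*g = (g + 1)*(g^3 - 2*g^2 - 3*g) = (g + 1)^2*(g^2 - 3*g) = (g - 3)*(g + 1)^2*(g)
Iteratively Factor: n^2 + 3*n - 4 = (n - 1)*(n + 4)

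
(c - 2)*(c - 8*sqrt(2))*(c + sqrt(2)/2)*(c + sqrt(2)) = c^4 - 13*sqrt(2)*c^3/2 - 2*c^3 - 23*c^2 + 13*sqrt(2)*c^2 - 8*sqrt(2)*c + 46*c + 16*sqrt(2)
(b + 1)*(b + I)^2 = b^3 + b^2 + 2*I*b^2 - b + 2*I*b - 1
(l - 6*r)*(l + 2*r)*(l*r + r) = l^3*r - 4*l^2*r^2 + l^2*r - 12*l*r^3 - 4*l*r^2 - 12*r^3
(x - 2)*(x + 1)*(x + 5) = x^3 + 4*x^2 - 7*x - 10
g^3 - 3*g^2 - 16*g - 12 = (g - 6)*(g + 1)*(g + 2)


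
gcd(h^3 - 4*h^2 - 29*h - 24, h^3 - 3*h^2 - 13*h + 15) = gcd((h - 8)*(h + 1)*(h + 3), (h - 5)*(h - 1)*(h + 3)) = h + 3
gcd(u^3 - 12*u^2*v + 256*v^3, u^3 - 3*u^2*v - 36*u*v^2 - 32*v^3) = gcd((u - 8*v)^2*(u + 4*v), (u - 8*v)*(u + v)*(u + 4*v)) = u^2 - 4*u*v - 32*v^2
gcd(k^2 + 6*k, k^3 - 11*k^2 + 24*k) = k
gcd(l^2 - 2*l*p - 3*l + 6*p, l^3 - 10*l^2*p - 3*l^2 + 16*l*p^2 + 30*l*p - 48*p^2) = -l^2 + 2*l*p + 3*l - 6*p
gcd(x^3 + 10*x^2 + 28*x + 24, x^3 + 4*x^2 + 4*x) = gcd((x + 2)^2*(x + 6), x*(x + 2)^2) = x^2 + 4*x + 4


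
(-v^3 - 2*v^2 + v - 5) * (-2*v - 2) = 2*v^4 + 6*v^3 + 2*v^2 + 8*v + 10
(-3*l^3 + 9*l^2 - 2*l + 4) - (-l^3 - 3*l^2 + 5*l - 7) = -2*l^3 + 12*l^2 - 7*l + 11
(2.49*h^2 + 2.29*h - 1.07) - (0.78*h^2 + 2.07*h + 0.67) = 1.71*h^2 + 0.22*h - 1.74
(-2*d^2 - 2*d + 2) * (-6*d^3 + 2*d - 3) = 12*d^5 + 12*d^4 - 16*d^3 + 2*d^2 + 10*d - 6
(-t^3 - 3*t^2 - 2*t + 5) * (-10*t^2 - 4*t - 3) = 10*t^5 + 34*t^4 + 35*t^3 - 33*t^2 - 14*t - 15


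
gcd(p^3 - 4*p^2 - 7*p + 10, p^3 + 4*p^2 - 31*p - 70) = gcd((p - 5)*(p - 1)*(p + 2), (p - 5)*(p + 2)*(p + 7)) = p^2 - 3*p - 10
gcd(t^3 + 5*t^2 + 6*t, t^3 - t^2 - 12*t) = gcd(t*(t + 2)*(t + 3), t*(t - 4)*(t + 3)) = t^2 + 3*t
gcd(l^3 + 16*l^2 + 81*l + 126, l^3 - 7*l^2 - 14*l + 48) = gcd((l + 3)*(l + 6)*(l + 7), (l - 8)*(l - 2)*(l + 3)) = l + 3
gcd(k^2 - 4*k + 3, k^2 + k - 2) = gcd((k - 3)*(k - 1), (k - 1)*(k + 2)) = k - 1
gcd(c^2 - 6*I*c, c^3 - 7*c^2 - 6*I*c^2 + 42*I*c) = c^2 - 6*I*c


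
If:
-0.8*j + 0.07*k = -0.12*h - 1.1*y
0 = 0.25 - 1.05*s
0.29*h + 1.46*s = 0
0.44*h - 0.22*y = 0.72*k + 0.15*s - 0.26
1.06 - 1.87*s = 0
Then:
No Solution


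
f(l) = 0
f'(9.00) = 0.00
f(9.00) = 0.00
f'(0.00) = 0.00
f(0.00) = 0.00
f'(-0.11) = 0.00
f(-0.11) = 0.00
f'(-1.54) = 0.00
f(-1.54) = 0.00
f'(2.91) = 0.00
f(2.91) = 0.00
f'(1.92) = 0.00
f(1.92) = 0.00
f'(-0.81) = 0.00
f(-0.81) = 0.00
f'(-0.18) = 0.00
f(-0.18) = 0.00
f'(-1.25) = 0.00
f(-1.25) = 0.00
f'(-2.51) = 0.00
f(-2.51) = 0.00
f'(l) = 0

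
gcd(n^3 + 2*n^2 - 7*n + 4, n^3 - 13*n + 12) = n^2 + 3*n - 4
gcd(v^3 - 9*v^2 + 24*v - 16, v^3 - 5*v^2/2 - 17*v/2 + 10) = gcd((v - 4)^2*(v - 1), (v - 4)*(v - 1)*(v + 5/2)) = v^2 - 5*v + 4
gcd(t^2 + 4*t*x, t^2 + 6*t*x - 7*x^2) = 1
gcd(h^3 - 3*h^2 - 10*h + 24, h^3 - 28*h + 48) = h^2 - 6*h + 8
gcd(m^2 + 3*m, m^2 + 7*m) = m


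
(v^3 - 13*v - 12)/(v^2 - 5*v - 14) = (-v^3 + 13*v + 12)/(-v^2 + 5*v + 14)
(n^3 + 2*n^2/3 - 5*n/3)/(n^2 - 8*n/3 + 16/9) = 3*n*(3*n^2 + 2*n - 5)/(9*n^2 - 24*n + 16)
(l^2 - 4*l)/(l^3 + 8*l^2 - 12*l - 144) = l/(l^2 + 12*l + 36)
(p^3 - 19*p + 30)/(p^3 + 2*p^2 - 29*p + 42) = (p + 5)/(p + 7)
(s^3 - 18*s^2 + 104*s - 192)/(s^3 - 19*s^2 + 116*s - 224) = (s - 6)/(s - 7)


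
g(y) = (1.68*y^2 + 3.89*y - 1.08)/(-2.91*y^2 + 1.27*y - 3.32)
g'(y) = (3.36*y + 3.89)/(-2.91*y^2 + 1.27*y - 3.32) + (5.82*y - 1.27)*(1.68*y^2 + 3.89*y - 1.08)/(-2.91*y^2 + 1.27*y - 3.32)^2 = (13.4535*y^2 - 17.4408*y - 11.5432)/(8.4681*y^4 - 7.3914*y^3 + 20.9353*y^2 - 8.4328*y + 11.0224)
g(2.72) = -1.03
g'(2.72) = 0.09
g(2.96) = -1.00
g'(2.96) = 0.09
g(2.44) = -1.05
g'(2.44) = 0.08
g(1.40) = -1.06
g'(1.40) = -0.18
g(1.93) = -1.08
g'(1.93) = 0.04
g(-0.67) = 0.54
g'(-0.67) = 0.21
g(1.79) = -1.09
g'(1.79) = 0.00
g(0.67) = -0.60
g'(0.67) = -1.21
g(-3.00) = -0.07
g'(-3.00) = 0.15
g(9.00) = -0.75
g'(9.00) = 0.02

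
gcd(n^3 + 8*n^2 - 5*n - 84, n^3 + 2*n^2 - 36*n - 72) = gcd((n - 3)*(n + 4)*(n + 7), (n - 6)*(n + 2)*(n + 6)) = 1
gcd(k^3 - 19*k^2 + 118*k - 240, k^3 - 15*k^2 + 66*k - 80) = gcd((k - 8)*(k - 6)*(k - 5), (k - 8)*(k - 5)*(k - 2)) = k^2 - 13*k + 40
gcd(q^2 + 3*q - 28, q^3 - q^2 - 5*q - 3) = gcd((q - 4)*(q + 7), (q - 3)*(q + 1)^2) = 1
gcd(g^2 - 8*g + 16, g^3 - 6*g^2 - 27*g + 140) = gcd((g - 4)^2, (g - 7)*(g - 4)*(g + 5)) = g - 4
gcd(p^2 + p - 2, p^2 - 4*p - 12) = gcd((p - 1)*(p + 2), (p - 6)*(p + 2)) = p + 2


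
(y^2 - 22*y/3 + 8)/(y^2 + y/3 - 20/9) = 3*(y - 6)/(3*y + 5)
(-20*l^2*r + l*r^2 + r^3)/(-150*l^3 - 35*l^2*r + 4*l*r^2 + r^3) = r*(-4*l + r)/(-30*l^2 - l*r + r^2)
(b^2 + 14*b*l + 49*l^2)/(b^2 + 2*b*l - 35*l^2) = (b + 7*l)/(b - 5*l)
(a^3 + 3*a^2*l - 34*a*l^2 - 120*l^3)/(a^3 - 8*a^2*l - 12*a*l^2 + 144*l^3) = (a + 5*l)/(a - 6*l)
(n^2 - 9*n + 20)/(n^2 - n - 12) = (n - 5)/(n + 3)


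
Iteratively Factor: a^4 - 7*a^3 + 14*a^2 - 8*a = (a - 2)*(a^3 - 5*a^2 + 4*a) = a*(a - 2)*(a^2 - 5*a + 4) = a*(a - 4)*(a - 2)*(a - 1)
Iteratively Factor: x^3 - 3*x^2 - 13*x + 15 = (x + 3)*(x^2 - 6*x + 5) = (x - 5)*(x + 3)*(x - 1)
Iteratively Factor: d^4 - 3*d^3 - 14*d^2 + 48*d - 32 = (d - 4)*(d^3 + d^2 - 10*d + 8) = (d - 4)*(d + 4)*(d^2 - 3*d + 2) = (d - 4)*(d - 1)*(d + 4)*(d - 2)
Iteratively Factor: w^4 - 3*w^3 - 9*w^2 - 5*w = (w + 1)*(w^3 - 4*w^2 - 5*w) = (w + 1)^2*(w^2 - 5*w) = w*(w + 1)^2*(w - 5)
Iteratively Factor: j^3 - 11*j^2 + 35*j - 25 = (j - 5)*(j^2 - 6*j + 5) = (j - 5)*(j - 1)*(j - 5)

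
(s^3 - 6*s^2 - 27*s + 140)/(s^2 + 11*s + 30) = (s^2 - 11*s + 28)/(s + 6)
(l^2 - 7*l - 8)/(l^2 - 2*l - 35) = (-l^2 + 7*l + 8)/(-l^2 + 2*l + 35)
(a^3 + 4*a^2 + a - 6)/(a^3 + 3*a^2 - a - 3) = (a + 2)/(a + 1)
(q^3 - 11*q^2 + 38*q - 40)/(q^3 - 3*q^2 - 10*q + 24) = (q - 5)/(q + 3)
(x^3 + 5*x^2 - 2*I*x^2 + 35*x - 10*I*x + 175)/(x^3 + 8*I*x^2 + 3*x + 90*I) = (x^2 + x*(5 - 7*I) - 35*I)/(x^2 + 3*I*x + 18)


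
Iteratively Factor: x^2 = (x)*(x)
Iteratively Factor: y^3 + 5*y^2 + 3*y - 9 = (y - 1)*(y^2 + 6*y + 9) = (y - 1)*(y + 3)*(y + 3)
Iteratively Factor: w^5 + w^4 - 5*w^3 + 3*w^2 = (w)*(w^4 + w^3 - 5*w^2 + 3*w) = w*(w - 1)*(w^3 + 2*w^2 - 3*w) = w*(w - 1)^2*(w^2 + 3*w) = w^2*(w - 1)^2*(w + 3)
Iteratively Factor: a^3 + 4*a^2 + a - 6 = (a + 2)*(a^2 + 2*a - 3) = (a + 2)*(a + 3)*(a - 1)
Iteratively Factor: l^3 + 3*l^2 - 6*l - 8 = (l - 2)*(l^2 + 5*l + 4) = (l - 2)*(l + 4)*(l + 1)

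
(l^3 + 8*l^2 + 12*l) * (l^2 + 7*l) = l^5 + 15*l^4 + 68*l^3 + 84*l^2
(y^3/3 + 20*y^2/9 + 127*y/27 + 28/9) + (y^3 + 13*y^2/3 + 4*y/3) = 4*y^3/3 + 59*y^2/9 + 163*y/27 + 28/9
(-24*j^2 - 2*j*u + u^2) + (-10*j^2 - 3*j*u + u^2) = -34*j^2 - 5*j*u + 2*u^2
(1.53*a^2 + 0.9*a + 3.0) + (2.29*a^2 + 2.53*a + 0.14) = 3.82*a^2 + 3.43*a + 3.14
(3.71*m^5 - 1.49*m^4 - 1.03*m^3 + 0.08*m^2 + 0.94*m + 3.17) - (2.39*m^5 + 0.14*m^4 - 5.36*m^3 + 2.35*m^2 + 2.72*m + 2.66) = 1.32*m^5 - 1.63*m^4 + 4.33*m^3 - 2.27*m^2 - 1.78*m + 0.51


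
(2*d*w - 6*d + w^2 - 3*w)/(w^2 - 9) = (2*d + w)/(w + 3)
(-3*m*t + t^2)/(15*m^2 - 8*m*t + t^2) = t/(-5*m + t)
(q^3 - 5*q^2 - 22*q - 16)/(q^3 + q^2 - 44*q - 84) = (q^2 - 7*q - 8)/(q^2 - q - 42)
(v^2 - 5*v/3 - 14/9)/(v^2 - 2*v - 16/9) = (3*v - 7)/(3*v - 8)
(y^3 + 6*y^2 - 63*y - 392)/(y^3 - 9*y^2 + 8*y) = (y^2 + 14*y + 49)/(y*(y - 1))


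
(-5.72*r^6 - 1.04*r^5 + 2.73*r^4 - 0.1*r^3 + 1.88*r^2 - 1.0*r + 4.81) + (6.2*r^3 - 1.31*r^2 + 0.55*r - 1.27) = -5.72*r^6 - 1.04*r^5 + 2.73*r^4 + 6.1*r^3 + 0.57*r^2 - 0.45*r + 3.54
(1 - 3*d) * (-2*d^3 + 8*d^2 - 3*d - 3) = 6*d^4 - 26*d^3 + 17*d^2 + 6*d - 3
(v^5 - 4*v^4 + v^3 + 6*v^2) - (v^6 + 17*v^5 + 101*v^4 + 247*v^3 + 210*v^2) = -v^6 - 16*v^5 - 105*v^4 - 246*v^3 - 204*v^2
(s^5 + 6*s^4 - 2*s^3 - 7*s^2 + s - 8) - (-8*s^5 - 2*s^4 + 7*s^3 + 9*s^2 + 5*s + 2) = 9*s^5 + 8*s^4 - 9*s^3 - 16*s^2 - 4*s - 10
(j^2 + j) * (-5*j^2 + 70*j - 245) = -5*j^4 + 65*j^3 - 175*j^2 - 245*j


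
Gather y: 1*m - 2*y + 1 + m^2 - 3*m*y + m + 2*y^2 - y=m^2 + 2*m + 2*y^2 + y*(-3*m - 3) + 1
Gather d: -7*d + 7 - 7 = -7*d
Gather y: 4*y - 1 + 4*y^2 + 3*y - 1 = 4*y^2 + 7*y - 2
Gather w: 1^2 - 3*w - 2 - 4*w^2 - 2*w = -4*w^2 - 5*w - 1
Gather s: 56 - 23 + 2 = 35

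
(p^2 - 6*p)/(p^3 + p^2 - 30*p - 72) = p/(p^2 + 7*p + 12)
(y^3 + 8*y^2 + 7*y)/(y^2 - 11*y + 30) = y*(y^2 + 8*y + 7)/(y^2 - 11*y + 30)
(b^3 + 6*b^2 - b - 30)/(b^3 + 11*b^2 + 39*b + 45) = (b - 2)/(b + 3)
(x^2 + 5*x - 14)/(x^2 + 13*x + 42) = (x - 2)/(x + 6)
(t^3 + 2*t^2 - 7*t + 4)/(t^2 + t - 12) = (t^2 - 2*t + 1)/(t - 3)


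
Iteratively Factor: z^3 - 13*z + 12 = (z - 3)*(z^2 + 3*z - 4) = (z - 3)*(z + 4)*(z - 1)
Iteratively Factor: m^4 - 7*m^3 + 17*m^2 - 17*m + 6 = (m - 3)*(m^3 - 4*m^2 + 5*m - 2) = (m - 3)*(m - 2)*(m^2 - 2*m + 1) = (m - 3)*(m - 2)*(m - 1)*(m - 1)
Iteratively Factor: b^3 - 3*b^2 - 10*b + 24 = (b - 4)*(b^2 + b - 6) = (b - 4)*(b + 3)*(b - 2)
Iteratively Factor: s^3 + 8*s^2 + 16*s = (s + 4)*(s^2 + 4*s) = (s + 4)^2*(s)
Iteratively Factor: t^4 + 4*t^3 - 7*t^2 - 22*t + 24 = (t + 4)*(t^3 - 7*t + 6) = (t - 1)*(t + 4)*(t^2 + t - 6) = (t - 1)*(t + 3)*(t + 4)*(t - 2)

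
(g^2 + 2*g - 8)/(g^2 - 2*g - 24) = (g - 2)/(g - 6)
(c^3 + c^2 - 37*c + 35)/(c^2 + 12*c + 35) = (c^2 - 6*c + 5)/(c + 5)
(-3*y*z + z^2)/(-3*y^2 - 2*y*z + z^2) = z/(y + z)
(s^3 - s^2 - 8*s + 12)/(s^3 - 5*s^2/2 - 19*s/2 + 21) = 2*(s - 2)/(2*s - 7)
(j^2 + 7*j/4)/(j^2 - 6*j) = (j + 7/4)/(j - 6)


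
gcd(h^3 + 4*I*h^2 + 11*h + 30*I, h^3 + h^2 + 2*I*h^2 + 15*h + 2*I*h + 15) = h^2 + 2*I*h + 15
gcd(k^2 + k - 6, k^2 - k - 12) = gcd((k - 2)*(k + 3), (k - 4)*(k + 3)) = k + 3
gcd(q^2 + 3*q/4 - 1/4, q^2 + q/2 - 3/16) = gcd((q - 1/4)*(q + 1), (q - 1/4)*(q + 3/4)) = q - 1/4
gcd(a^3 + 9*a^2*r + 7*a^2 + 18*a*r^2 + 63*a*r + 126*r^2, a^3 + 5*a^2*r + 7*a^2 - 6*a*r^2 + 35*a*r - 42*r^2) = a^2 + 6*a*r + 7*a + 42*r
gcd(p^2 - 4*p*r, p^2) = p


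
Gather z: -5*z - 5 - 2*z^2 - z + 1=-2*z^2 - 6*z - 4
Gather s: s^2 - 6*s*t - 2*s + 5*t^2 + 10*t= s^2 + s*(-6*t - 2) + 5*t^2 + 10*t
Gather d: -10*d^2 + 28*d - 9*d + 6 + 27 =-10*d^2 + 19*d + 33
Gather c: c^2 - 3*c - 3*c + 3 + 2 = c^2 - 6*c + 5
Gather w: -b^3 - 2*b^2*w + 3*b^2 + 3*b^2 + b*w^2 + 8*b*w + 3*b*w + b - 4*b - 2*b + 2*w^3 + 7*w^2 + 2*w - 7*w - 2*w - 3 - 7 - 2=-b^3 + 6*b^2 - 5*b + 2*w^3 + w^2*(b + 7) + w*(-2*b^2 + 11*b - 7) - 12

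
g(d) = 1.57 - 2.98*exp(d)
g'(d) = -2.98*exp(d)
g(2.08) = -22.28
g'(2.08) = -23.85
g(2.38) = -30.63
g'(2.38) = -32.20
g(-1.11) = 0.59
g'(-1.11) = -0.98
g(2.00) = -20.45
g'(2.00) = -22.02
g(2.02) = -20.89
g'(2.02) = -22.46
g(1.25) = -8.83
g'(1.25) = -10.40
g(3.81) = -132.98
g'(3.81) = -134.55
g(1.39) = -10.39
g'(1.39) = -11.96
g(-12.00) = 1.57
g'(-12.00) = 0.00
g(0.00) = -1.41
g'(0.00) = -2.98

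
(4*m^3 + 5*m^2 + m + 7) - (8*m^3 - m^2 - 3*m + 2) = -4*m^3 + 6*m^2 + 4*m + 5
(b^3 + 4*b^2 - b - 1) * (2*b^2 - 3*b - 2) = 2*b^5 + 5*b^4 - 16*b^3 - 7*b^2 + 5*b + 2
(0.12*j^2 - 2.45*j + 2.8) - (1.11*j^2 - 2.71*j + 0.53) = -0.99*j^2 + 0.26*j + 2.27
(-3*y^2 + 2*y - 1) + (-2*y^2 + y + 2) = -5*y^2 + 3*y + 1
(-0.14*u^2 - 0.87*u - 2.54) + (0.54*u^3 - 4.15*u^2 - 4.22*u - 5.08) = 0.54*u^3 - 4.29*u^2 - 5.09*u - 7.62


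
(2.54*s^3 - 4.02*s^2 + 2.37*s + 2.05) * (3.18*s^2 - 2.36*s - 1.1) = 8.0772*s^5 - 18.778*s^4 + 14.2298*s^3 + 5.3478*s^2 - 7.445*s - 2.255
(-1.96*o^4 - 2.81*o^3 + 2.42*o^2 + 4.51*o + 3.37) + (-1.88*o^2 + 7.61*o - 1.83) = -1.96*o^4 - 2.81*o^3 + 0.54*o^2 + 12.12*o + 1.54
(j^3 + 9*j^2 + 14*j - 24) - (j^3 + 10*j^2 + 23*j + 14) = -j^2 - 9*j - 38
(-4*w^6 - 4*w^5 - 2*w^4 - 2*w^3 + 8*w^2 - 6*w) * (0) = 0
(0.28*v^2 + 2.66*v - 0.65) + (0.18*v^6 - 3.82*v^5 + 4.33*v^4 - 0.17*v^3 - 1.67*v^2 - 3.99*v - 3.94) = 0.18*v^6 - 3.82*v^5 + 4.33*v^4 - 0.17*v^3 - 1.39*v^2 - 1.33*v - 4.59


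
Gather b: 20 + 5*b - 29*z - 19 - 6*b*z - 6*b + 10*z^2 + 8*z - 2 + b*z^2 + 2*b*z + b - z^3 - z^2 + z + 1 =b*(z^2 - 4*z) - z^3 + 9*z^2 - 20*z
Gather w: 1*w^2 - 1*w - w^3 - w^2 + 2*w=-w^3 + w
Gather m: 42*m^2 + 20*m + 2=42*m^2 + 20*m + 2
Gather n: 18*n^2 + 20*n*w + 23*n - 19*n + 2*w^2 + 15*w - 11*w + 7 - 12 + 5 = 18*n^2 + n*(20*w + 4) + 2*w^2 + 4*w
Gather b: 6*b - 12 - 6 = 6*b - 18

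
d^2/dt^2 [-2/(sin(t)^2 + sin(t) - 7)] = 2*(4*sin(t)^4 + 3*sin(t)^3 + 23*sin(t)^2 + sin(t) - 16)/(sin(t)^2 + sin(t) - 7)^3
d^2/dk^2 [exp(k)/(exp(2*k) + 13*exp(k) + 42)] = (exp(4*k) - 13*exp(3*k) - 252*exp(2*k) - 546*exp(k) + 1764)*exp(k)/(exp(6*k) + 39*exp(5*k) + 633*exp(4*k) + 5473*exp(3*k) + 26586*exp(2*k) + 68796*exp(k) + 74088)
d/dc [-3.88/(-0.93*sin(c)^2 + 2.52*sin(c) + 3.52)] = (9.7776 - 7.2168*sin(c))*cos(c)/(-0.93*sin(c)^2 + 2.52*sin(c) + 3.52)^2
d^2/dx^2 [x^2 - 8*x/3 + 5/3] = 2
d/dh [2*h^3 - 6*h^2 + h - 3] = 6*h^2 - 12*h + 1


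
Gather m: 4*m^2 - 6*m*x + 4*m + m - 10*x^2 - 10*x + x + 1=4*m^2 + m*(5 - 6*x) - 10*x^2 - 9*x + 1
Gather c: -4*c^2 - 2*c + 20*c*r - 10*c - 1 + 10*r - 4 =-4*c^2 + c*(20*r - 12) + 10*r - 5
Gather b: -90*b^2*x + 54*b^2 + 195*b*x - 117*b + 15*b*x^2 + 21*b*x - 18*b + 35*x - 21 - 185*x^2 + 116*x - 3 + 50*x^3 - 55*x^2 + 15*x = b^2*(54 - 90*x) + b*(15*x^2 + 216*x - 135) + 50*x^3 - 240*x^2 + 166*x - 24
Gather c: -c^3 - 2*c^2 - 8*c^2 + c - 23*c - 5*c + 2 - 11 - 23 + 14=-c^3 - 10*c^2 - 27*c - 18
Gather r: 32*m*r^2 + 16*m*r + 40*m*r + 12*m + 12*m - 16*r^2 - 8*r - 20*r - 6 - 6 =24*m + r^2*(32*m - 16) + r*(56*m - 28) - 12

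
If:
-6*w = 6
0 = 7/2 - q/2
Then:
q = 7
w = -1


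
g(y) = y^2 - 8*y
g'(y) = 2*y - 8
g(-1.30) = 12.09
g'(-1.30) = -10.60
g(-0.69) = 6.00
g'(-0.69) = -9.38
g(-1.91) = 18.93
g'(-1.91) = -11.82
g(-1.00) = 9.00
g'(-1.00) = -10.00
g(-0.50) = 4.25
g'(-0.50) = -9.00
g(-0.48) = 4.07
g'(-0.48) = -8.96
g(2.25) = -12.94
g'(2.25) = -3.50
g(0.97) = -6.82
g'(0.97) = -6.06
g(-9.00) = 153.00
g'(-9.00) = -26.00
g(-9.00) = 153.00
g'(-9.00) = -26.00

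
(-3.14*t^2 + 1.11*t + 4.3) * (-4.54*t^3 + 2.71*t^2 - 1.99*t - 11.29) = 14.2556*t^5 - 13.5488*t^4 - 10.2653*t^3 + 44.8947*t^2 - 21.0889*t - 48.547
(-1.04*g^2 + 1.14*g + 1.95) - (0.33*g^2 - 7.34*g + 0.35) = -1.37*g^2 + 8.48*g + 1.6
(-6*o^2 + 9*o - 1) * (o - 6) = -6*o^3 + 45*o^2 - 55*o + 6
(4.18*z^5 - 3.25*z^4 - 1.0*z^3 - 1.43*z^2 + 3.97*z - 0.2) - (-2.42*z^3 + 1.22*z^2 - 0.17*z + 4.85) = 4.18*z^5 - 3.25*z^4 + 1.42*z^3 - 2.65*z^2 + 4.14*z - 5.05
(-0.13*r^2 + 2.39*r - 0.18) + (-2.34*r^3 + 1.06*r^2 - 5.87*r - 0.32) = -2.34*r^3 + 0.93*r^2 - 3.48*r - 0.5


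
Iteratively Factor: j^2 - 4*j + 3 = (j - 1)*(j - 3)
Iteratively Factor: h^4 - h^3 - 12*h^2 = (h + 3)*(h^3 - 4*h^2) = h*(h + 3)*(h^2 - 4*h) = h*(h - 4)*(h + 3)*(h)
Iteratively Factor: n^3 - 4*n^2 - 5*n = (n)*(n^2 - 4*n - 5) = n*(n - 5)*(n + 1)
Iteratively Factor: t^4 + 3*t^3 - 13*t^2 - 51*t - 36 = (t - 4)*(t^3 + 7*t^2 + 15*t + 9) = (t - 4)*(t + 3)*(t^2 + 4*t + 3) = (t - 4)*(t + 3)^2*(t + 1)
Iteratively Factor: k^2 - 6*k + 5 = (k - 1)*(k - 5)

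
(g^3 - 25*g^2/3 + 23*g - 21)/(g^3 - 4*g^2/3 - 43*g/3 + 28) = (g - 3)/(g + 4)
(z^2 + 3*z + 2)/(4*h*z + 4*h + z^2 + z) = (z + 2)/(4*h + z)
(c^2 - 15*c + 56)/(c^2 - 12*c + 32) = (c - 7)/(c - 4)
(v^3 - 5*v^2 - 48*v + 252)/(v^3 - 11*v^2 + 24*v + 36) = (v + 7)/(v + 1)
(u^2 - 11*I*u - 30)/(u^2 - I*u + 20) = (u - 6*I)/(u + 4*I)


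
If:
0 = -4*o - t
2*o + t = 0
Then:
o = 0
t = 0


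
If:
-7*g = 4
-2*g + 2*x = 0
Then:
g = -4/7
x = -4/7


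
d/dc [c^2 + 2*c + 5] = 2*c + 2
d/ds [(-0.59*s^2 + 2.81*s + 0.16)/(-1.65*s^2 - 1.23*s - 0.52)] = (5.3622*s^2 + 1.1416*s - 1.2644)/(2.7225*s^4 + 4.059*s^3 + 3.2289*s^2 + 1.2792*s + 0.2704)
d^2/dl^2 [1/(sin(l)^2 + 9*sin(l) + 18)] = (-4*sin(l)^4 - 27*sin(l)^3 - 3*sin(l)^2 + 216*sin(l) + 126)/(sin(l)^2 + 9*sin(l) + 18)^3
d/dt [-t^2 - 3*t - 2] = -2*t - 3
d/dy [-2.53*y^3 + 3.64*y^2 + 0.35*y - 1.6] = -7.59*y^2 + 7.28*y + 0.35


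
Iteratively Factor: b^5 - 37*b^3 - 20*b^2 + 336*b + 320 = (b - 4)*(b^4 + 4*b^3 - 21*b^2 - 104*b - 80) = (b - 4)*(b + 1)*(b^3 + 3*b^2 - 24*b - 80) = (b - 5)*(b - 4)*(b + 1)*(b^2 + 8*b + 16) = (b - 5)*(b - 4)*(b + 1)*(b + 4)*(b + 4)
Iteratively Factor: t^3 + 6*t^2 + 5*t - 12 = (t + 4)*(t^2 + 2*t - 3) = (t - 1)*(t + 4)*(t + 3)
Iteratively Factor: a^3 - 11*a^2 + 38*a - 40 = (a - 2)*(a^2 - 9*a + 20) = (a - 4)*(a - 2)*(a - 5)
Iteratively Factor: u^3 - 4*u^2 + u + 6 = (u - 3)*(u^2 - u - 2) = (u - 3)*(u + 1)*(u - 2)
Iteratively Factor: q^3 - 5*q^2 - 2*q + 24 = (q - 3)*(q^2 - 2*q - 8) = (q - 3)*(q + 2)*(q - 4)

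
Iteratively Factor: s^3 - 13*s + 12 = (s - 3)*(s^2 + 3*s - 4) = (s - 3)*(s + 4)*(s - 1)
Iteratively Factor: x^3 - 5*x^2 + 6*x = (x)*(x^2 - 5*x + 6) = x*(x - 3)*(x - 2)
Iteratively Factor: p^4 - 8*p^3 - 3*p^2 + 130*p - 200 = (p + 4)*(p^3 - 12*p^2 + 45*p - 50) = (p - 2)*(p + 4)*(p^2 - 10*p + 25) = (p - 5)*(p - 2)*(p + 4)*(p - 5)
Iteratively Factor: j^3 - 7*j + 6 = (j + 3)*(j^2 - 3*j + 2) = (j - 1)*(j + 3)*(j - 2)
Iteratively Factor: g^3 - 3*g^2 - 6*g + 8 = (g - 4)*(g^2 + g - 2) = (g - 4)*(g - 1)*(g + 2)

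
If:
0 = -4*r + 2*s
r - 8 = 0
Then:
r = 8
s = 16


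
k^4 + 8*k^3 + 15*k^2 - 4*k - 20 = (k - 1)*(k + 2)^2*(k + 5)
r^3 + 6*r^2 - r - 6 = (r - 1)*(r + 1)*(r + 6)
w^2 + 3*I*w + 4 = (w - I)*(w + 4*I)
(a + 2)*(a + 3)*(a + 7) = a^3 + 12*a^2 + 41*a + 42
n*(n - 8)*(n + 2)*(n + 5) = n^4 - n^3 - 46*n^2 - 80*n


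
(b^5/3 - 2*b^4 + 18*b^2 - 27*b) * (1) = b^5/3 - 2*b^4 + 18*b^2 - 27*b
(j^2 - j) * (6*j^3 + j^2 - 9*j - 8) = 6*j^5 - 5*j^4 - 10*j^3 + j^2 + 8*j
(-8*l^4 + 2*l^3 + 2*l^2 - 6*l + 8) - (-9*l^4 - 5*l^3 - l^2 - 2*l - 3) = l^4 + 7*l^3 + 3*l^2 - 4*l + 11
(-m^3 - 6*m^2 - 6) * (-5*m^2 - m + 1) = 5*m^5 + 31*m^4 + 5*m^3 + 24*m^2 + 6*m - 6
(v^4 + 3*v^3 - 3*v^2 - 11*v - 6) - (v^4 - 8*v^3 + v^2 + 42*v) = 11*v^3 - 4*v^2 - 53*v - 6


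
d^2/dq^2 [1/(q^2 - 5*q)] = 2*(-q*(q - 5) + (2*q - 5)^2)/(q^3*(q - 5)^3)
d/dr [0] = 0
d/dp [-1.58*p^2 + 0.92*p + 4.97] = 0.92 - 3.16*p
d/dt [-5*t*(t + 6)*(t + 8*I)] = -15*t^2 - t*(60 + 80*I) - 240*I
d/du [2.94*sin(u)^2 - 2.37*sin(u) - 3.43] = (5.88*sin(u) - 2.37)*cos(u)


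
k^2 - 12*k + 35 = (k - 7)*(k - 5)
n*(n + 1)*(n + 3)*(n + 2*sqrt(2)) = n^4 + 2*sqrt(2)*n^3 + 4*n^3 + 3*n^2 + 8*sqrt(2)*n^2 + 6*sqrt(2)*n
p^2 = p^2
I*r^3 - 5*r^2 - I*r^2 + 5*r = r*(r + 5*I)*(I*r - I)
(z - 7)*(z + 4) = z^2 - 3*z - 28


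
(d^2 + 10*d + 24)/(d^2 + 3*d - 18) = (d + 4)/(d - 3)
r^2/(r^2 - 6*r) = r/(r - 6)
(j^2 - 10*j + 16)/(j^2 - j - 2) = (j - 8)/(j + 1)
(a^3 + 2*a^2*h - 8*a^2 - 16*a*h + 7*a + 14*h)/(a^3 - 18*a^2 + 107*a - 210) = (a^2 + 2*a*h - a - 2*h)/(a^2 - 11*a + 30)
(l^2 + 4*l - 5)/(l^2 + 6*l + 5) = (l - 1)/(l + 1)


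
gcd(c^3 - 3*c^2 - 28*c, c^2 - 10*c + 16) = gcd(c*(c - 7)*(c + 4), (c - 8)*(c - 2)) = 1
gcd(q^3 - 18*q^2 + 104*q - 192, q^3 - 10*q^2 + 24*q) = q^2 - 10*q + 24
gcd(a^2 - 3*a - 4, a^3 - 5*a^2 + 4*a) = a - 4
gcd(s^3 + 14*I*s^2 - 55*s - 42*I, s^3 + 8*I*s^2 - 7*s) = s^2 + 8*I*s - 7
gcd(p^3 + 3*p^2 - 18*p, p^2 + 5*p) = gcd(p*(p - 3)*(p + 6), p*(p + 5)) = p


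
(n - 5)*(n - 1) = n^2 - 6*n + 5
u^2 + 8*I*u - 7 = (u + I)*(u + 7*I)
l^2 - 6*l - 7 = (l - 7)*(l + 1)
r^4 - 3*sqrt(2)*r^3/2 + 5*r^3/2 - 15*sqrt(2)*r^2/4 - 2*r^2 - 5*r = r*(r + 5/2)*(r - 2*sqrt(2))*(r + sqrt(2)/2)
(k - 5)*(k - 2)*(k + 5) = k^3 - 2*k^2 - 25*k + 50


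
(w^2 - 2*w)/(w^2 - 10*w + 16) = w/(w - 8)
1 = 1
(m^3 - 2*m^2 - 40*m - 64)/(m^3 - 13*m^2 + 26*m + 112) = (m + 4)/(m - 7)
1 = 1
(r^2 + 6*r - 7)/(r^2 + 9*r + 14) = (r - 1)/(r + 2)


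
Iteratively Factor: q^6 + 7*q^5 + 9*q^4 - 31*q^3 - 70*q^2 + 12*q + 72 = (q + 3)*(q^5 + 4*q^4 - 3*q^3 - 22*q^2 - 4*q + 24) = (q + 2)*(q + 3)*(q^4 + 2*q^3 - 7*q^2 - 8*q + 12) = (q + 2)*(q + 3)^2*(q^3 - q^2 - 4*q + 4) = (q - 1)*(q + 2)*(q + 3)^2*(q^2 - 4) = (q - 2)*(q - 1)*(q + 2)*(q + 3)^2*(q + 2)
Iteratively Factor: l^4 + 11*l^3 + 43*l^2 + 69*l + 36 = (l + 3)*(l^3 + 8*l^2 + 19*l + 12) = (l + 3)*(l + 4)*(l^2 + 4*l + 3) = (l + 1)*(l + 3)*(l + 4)*(l + 3)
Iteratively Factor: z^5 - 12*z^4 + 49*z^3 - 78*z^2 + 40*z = (z - 1)*(z^4 - 11*z^3 + 38*z^2 - 40*z) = (z - 2)*(z - 1)*(z^3 - 9*z^2 + 20*z) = (z - 4)*(z - 2)*(z - 1)*(z^2 - 5*z) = (z - 5)*(z - 4)*(z - 2)*(z - 1)*(z)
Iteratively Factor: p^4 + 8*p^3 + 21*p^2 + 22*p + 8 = (p + 2)*(p^3 + 6*p^2 + 9*p + 4) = (p + 1)*(p + 2)*(p^2 + 5*p + 4) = (p + 1)*(p + 2)*(p + 4)*(p + 1)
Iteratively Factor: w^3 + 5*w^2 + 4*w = (w)*(w^2 + 5*w + 4) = w*(w + 4)*(w + 1)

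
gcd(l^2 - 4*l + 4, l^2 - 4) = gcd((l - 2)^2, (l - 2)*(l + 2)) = l - 2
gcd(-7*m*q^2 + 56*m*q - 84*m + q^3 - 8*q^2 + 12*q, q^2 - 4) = q - 2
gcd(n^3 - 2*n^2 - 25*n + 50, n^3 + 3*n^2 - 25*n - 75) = n^2 - 25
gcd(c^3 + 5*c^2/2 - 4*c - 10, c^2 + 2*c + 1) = 1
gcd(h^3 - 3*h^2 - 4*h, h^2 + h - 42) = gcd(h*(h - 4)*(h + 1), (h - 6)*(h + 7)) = 1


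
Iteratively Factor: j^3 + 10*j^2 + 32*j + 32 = (j + 4)*(j^2 + 6*j + 8) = (j + 4)^2*(j + 2)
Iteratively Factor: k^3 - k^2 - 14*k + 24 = (k + 4)*(k^2 - 5*k + 6) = (k - 2)*(k + 4)*(k - 3)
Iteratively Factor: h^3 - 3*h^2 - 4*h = (h - 4)*(h^2 + h) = h*(h - 4)*(h + 1)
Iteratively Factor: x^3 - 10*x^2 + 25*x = (x)*(x^2 - 10*x + 25) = x*(x - 5)*(x - 5)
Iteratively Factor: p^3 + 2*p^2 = (p)*(p^2 + 2*p) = p^2*(p + 2)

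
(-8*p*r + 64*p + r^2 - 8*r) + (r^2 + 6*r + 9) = -8*p*r + 64*p + 2*r^2 - 2*r + 9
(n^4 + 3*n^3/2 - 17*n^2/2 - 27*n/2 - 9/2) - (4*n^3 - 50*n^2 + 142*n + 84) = n^4 - 5*n^3/2 + 83*n^2/2 - 311*n/2 - 177/2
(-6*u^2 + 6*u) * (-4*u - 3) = 24*u^3 - 6*u^2 - 18*u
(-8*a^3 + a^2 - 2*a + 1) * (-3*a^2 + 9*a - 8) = 24*a^5 - 75*a^4 + 79*a^3 - 29*a^2 + 25*a - 8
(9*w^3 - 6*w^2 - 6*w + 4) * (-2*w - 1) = -18*w^4 + 3*w^3 + 18*w^2 - 2*w - 4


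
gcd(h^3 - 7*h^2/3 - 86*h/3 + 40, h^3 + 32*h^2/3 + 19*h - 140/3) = h^2 + 11*h/3 - 20/3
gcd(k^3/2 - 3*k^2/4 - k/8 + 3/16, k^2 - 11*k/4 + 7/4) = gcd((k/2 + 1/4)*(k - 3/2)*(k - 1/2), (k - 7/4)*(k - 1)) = 1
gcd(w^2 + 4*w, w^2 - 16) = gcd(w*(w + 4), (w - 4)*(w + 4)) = w + 4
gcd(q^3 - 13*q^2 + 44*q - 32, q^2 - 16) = q - 4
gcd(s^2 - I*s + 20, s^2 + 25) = s - 5*I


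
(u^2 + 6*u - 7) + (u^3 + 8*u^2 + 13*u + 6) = u^3 + 9*u^2 + 19*u - 1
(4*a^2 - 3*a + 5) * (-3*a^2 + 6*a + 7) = -12*a^4 + 33*a^3 - 5*a^2 + 9*a + 35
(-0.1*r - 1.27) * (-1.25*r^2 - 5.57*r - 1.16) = 0.125*r^3 + 2.1445*r^2 + 7.1899*r + 1.4732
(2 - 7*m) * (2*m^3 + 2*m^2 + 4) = -14*m^4 - 10*m^3 + 4*m^2 - 28*m + 8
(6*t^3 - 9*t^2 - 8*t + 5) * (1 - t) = -6*t^4 + 15*t^3 - t^2 - 13*t + 5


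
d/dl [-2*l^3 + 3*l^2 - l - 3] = -6*l^2 + 6*l - 1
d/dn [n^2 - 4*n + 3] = 2*n - 4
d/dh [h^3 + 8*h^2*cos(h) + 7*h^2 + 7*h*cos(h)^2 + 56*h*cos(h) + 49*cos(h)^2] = -8*h^2*sin(h) + 3*h^2 - 56*h*sin(h) - 7*h*sin(2*h) + 16*h*cos(h) + 14*h - 49*sin(2*h) + 7*cos(h)^2 + 56*cos(h)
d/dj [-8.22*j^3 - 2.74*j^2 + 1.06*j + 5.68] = -24.66*j^2 - 5.48*j + 1.06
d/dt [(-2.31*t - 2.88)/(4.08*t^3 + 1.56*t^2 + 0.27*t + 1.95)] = (18.8496*t^3 + 38.8548*t^2 + 8.9856*t - 3.7269)/(16.6464*t^6 + 12.7296*t^5 + 4.6368*t^4 + 16.7544*t^3 + 6.1569*t^2 + 1.053*t + 3.8025)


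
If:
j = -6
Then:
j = -6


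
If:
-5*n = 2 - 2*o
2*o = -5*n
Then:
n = -1/5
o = 1/2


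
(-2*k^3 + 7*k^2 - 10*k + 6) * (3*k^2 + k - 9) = -6*k^5 + 19*k^4 - 5*k^3 - 55*k^2 + 96*k - 54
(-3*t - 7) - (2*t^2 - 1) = -2*t^2 - 3*t - 6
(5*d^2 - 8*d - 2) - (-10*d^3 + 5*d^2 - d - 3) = 10*d^3 - 7*d + 1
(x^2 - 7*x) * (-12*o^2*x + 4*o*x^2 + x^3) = -12*o^2*x^3 + 84*o^2*x^2 + 4*o*x^4 - 28*o*x^3 + x^5 - 7*x^4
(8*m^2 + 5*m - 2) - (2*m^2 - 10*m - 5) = 6*m^2 + 15*m + 3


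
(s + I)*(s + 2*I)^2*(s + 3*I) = s^4 + 8*I*s^3 - 23*s^2 - 28*I*s + 12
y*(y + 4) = y^2 + 4*y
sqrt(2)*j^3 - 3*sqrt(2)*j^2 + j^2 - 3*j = j*(j - 3)*(sqrt(2)*j + 1)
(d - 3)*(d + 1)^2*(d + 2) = d^4 + d^3 - 7*d^2 - 13*d - 6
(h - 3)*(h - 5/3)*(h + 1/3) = h^3 - 13*h^2/3 + 31*h/9 + 5/3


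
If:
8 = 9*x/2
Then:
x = 16/9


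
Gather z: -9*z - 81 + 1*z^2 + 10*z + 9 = z^2 + z - 72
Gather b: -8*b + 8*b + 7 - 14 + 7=0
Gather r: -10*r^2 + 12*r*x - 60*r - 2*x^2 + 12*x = -10*r^2 + r*(12*x - 60) - 2*x^2 + 12*x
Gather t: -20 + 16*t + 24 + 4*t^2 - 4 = 4*t^2 + 16*t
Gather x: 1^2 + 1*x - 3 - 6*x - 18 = -5*x - 20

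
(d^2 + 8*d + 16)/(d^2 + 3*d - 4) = (d + 4)/(d - 1)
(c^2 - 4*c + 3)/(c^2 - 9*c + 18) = (c - 1)/(c - 6)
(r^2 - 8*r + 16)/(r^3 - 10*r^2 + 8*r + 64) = (r - 4)/(r^2 - 6*r - 16)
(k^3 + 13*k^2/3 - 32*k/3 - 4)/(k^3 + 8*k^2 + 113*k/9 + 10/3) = 3*(k - 2)/(3*k + 5)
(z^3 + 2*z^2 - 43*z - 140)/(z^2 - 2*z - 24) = (z^2 - 2*z - 35)/(z - 6)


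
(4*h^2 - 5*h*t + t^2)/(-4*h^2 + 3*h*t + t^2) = (-4*h + t)/(4*h + t)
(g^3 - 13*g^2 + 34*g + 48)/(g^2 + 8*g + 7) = (g^2 - 14*g + 48)/(g + 7)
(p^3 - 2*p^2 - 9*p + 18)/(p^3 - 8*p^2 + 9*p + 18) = (p^2 + p - 6)/(p^2 - 5*p - 6)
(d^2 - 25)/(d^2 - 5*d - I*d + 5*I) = (d + 5)/(d - I)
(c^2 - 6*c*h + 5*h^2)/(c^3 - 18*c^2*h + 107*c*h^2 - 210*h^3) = (c - h)/(c^2 - 13*c*h + 42*h^2)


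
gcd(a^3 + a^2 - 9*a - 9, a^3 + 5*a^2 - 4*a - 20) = 1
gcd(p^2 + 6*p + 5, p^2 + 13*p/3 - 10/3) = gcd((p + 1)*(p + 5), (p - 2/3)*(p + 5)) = p + 5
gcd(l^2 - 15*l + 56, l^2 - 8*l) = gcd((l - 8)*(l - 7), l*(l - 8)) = l - 8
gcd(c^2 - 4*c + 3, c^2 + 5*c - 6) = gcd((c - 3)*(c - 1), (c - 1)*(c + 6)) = c - 1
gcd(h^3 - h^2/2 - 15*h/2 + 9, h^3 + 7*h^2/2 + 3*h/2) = h + 3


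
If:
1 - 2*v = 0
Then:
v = 1/2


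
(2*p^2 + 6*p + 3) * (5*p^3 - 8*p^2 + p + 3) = 10*p^5 + 14*p^4 - 31*p^3 - 12*p^2 + 21*p + 9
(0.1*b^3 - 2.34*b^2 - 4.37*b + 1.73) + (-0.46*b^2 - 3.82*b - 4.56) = 0.1*b^3 - 2.8*b^2 - 8.19*b - 2.83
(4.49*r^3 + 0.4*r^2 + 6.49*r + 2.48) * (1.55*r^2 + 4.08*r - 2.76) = 6.9595*r^5 + 18.9392*r^4 - 0.700900000000001*r^3 + 29.2192*r^2 - 7.794*r - 6.8448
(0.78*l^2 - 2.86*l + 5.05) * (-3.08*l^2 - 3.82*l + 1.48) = -2.4024*l^4 + 5.8292*l^3 - 3.4744*l^2 - 23.5238*l + 7.474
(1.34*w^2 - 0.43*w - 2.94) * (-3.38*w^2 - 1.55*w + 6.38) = -4.5292*w^4 - 0.6236*w^3 + 19.1529*w^2 + 1.8136*w - 18.7572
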